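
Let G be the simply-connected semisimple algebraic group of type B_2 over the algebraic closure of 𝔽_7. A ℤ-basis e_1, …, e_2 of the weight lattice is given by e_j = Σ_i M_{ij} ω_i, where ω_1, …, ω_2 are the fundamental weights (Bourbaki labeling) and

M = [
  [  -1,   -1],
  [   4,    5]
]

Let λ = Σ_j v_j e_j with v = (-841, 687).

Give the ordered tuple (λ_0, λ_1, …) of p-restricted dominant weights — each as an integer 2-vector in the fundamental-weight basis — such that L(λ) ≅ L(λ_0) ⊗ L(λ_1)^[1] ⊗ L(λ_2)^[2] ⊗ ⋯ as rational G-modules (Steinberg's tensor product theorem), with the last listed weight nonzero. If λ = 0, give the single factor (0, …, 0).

ω-coordinates c = M·v, v = (-841, 687):
  c_1 = -1*-841 + -1*687 = 154
  c_2 = 4*-841 + 5*687 = 71
Writing each c_i in base p = 7:
  c_1 = 154 = 0·7^0 + 1·7^1 + 3·7^2
  c_2 = 71 = 1·7^0 + 3·7^1 + 1·7^2
Factor λ_0 = (0, 1)
Factor λ_1 = (1, 3)
Factor λ_2 = (3, 1)

((0, 1), (1, 3), (3, 1))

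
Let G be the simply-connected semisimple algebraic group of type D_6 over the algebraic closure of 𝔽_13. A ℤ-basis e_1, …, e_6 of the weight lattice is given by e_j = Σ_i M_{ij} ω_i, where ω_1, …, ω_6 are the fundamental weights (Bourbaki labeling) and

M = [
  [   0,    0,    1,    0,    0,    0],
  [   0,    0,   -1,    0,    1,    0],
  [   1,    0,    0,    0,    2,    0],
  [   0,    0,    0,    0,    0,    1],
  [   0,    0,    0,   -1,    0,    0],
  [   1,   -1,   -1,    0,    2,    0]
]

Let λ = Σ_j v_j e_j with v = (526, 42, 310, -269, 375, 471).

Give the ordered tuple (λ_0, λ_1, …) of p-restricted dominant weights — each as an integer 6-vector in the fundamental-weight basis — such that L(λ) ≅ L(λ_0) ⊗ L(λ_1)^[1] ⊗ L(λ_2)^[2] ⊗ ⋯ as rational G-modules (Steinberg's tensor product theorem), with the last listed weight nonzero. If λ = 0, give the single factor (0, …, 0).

In the fundamental-weight basis, λ has coordinates c = M·v (v = (526, 42, 310, -269, 375, 471)):
  c_1 = 0·526 + 0·42 + 1·310 + (0)·(-269) + 0·375 + 0·471 = 310
  c_2 = 0·526 + 0·42 + (-1)·(310) + (0)·(-269) + 1·375 + 0·471 = 65
  c_3 = 1·526 + 0·42 + 0·310 + (0)·(-269) + 2·375 + 0·471 = 1276
  c_4 = 0·526 + 0·42 + 0·310 + (0)·(-269) + 0·375 + 1·471 = 471
  c_5 = 0·526 + 0·42 + 0·310 + (-1)·(-269) + 0·375 + 0·471 = 269
  c_6 = 1·526 + (-1)·(42) + (-1)·(310) + (0)·(-269) + 2·375 + 0·471 = 924
Base-13 expansion of each c_i:
  c_1 = 310 = 11·13^0 + 10·13^1 + 1·13^2
  c_2 = 65 = 0·13^0 + 5·13^1
  c_3 = 1276 = 2·13^0 + 7·13^1 + 7·13^2
  c_4 = 471 = 3·13^0 + 10·13^1 + 2·13^2
  c_5 = 269 = 9·13^0 + 7·13^1 + 1·13^2
  c_6 = 924 = 1·13^0 + 6·13^1 + 5·13^2
p-restricted factor λ_0 = (11, 0, 2, 3, 9, 1)
p-restricted factor λ_1 = (10, 5, 7, 10, 7, 6)
p-restricted factor λ_2 = (1, 0, 7, 2, 1, 5)

((11, 0, 2, 3, 9, 1), (10, 5, 7, 10, 7, 6), (1, 0, 7, 2, 1, 5))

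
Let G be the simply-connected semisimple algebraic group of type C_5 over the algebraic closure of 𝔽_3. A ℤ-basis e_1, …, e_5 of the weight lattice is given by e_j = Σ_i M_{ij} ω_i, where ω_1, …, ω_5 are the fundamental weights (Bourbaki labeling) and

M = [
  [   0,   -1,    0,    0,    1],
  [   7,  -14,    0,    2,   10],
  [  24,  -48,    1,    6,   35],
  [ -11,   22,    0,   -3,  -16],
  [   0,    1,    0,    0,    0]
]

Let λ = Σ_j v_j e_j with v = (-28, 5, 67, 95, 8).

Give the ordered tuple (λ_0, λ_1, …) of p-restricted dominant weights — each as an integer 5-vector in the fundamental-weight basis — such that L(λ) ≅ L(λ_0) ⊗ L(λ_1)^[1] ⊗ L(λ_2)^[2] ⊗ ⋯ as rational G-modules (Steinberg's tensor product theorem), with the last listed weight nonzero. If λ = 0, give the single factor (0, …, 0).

((0, 1, 2, 2, 2), (1, 1, 1, 1, 1))

Change of basis e → ω: c = M·v where v = (-28, 5, 67, 95, 8):
  c_1 = (0)·(-28) + (-1)·(5) + 0·67 + 0·95 + 1·8 = 3
  c_2 = (7)·(-28) + (-14)·(5) + 0·67 + 2·95 + 10·8 = 4
  c_3 = (24)·(-28) + (-48)·(5) + 1·67 + 6·95 + 35·8 = 5
  c_4 = (-11)·(-28) + 22·5 + 0·67 + (-3)·(95) + (-16)·(8) = 5
  c_5 = (0)·(-28) + 1·5 + 0·67 + 0·95 + 0·8 = 5
Expand coordinatewise in base 3:
  c_1 = 3 = 0·3^0 + 1·3^1
  c_2 = 4 = 1·3^0 + 1·3^1
  c_3 = 5 = 2·3^0 + 1·3^1
  c_4 = 5 = 2·3^0 + 1·3^1
  c_5 = 5 = 2·3^0 + 1·3^1
p-restricted factor λ_0 = (0, 1, 2, 2, 2)
p-restricted factor λ_1 = (1, 1, 1, 1, 1)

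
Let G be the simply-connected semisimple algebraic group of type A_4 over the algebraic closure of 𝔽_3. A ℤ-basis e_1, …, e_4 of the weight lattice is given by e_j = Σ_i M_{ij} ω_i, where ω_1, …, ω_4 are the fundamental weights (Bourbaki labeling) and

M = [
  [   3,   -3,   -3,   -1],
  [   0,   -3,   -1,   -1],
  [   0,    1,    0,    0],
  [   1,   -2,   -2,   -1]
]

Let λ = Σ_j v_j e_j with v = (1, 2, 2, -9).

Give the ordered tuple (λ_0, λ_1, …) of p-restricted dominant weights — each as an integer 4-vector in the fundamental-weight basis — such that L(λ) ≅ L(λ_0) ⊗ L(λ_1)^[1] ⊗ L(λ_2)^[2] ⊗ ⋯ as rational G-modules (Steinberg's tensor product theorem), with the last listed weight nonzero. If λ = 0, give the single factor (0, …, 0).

Converting to the ω-basis (c_i = row i of M dotted with v = (1, 2, 2, -9)):
  c_1 = 3·1 + (-3)·(2) + (-3)·(2) + (-1)·(-9) = 0
  c_2 = 0·1 + (-3)·(2) + (-1)·(2) + (-1)·(-9) = 1
  c_3 = 0·1 + 1·2 + 0·2 + (0)·(-9) = 2
  c_4 = 1·1 + (-2)·(2) + (-2)·(2) + (-1)·(-9) = 2
Writing each c_i in base p = 3:
  c_1 = 0
  c_2 = 1 = 1·3^0
  c_3 = 2 = 2·3^0
  c_4 = 2 = 2·3^0
p-restricted factor λ_0 = (0, 1, 2, 2)

((0, 1, 2, 2),)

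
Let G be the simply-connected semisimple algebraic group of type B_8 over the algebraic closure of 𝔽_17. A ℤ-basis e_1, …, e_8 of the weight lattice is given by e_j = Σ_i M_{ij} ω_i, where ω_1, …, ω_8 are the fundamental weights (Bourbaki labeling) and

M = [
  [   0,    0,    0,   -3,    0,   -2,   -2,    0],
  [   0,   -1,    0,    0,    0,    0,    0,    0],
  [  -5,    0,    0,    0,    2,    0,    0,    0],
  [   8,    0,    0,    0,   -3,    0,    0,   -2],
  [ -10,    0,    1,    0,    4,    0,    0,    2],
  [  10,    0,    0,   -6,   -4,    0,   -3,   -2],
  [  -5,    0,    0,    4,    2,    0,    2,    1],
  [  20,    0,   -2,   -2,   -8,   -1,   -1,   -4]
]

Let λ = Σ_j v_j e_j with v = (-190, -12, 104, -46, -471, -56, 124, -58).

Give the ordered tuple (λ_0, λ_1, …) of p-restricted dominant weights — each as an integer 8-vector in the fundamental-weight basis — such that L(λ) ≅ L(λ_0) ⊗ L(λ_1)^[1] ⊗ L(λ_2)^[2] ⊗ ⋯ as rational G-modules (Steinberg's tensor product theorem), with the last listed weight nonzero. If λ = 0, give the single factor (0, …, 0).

((2, 12, 8, 9, 4, 4, 14, 16),)

Converting to the ω-basis (c_i = row i of M dotted with v = (-190, -12, 104, -46, -471, -56, 124, -58)):
  c_1 = (0)·(-190) + (0)·(-12) + (0)·(104) + (-3)·(-46) + (0)·(-471) + (-2)·(-56) + (-2)·(124) + (0)·(-58) = 2
  c_2 = (0)·(-190) + (-1)·(-12) + (0)·(104) + (0)·(-46) + (0)·(-471) + (0)·(-56) + (0)·(124) + (0)·(-58) = 12
  c_3 = (-5)·(-190) + (0)·(-12) + (0)·(104) + (0)·(-46) + (2)·(-471) + (0)·(-56) + (0)·(124) + (0)·(-58) = 8
  c_4 = (8)·(-190) + (0)·(-12) + (0)·(104) + (0)·(-46) + (-3)·(-471) + (0)·(-56) + (0)·(124) + (-2)·(-58) = 9
  c_5 = (-10)·(-190) + (0)·(-12) + (1)·(104) + (0)·(-46) + (4)·(-471) + (0)·(-56) + (0)·(124) + (2)·(-58) = 4
  c_6 = (10)·(-190) + (0)·(-12) + (0)·(104) + (-6)·(-46) + (-4)·(-471) + (0)·(-56) + (-3)·(124) + (-2)·(-58) = 4
  c_7 = (-5)·(-190) + (0)·(-12) + (0)·(104) + (4)·(-46) + (2)·(-471) + (0)·(-56) + (2)·(124) + (1)·(-58) = 14
  c_8 = (20)·(-190) + (0)·(-12) + (-2)·(104) + (-2)·(-46) + (-8)·(-471) + (-1)·(-56) + (-1)·(124) + (-4)·(-58) = 16
Expand coordinatewise in base 17:
  c_1 = 2 = 2·17^0
  c_2 = 12 = 12·17^0
  c_3 = 8 = 8·17^0
  c_4 = 9 = 9·17^0
  c_5 = 4 = 4·17^0
  c_6 = 4 = 4·17^0
  c_7 = 14 = 14·17^0
  c_8 = 16 = 16·17^0
p-restricted factor λ_0 = (2, 12, 8, 9, 4, 4, 14, 16)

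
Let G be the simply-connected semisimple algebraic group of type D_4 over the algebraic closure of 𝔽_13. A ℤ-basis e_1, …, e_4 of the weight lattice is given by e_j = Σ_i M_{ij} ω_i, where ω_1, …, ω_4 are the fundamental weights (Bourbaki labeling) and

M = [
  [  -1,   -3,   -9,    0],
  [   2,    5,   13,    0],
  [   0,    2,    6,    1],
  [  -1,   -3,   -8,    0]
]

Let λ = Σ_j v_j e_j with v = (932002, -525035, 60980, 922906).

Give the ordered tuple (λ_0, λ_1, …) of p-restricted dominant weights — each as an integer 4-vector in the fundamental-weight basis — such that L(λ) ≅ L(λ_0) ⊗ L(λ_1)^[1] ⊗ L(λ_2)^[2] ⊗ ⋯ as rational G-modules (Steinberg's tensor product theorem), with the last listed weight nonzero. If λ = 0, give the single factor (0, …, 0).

((7, 5, 10, 4), (11, 10, 6, 9), (11, 4, 8, 8), (3, 1, 4, 5), (3, 1, 8, 5))

Change of basis e → ω: c = M·v where v = (932002, -525035, 60980, 922906):
  c_1 = -1*932002 + -3*-525035 + -9*60980 + 0*922906 = 94283
  c_2 = 2*932002 + 5*-525035 + 13*60980 + 0*922906 = 31569
  c_3 = 0*932002 + 2*-525035 + 6*60980 + 1*922906 = 238716
  c_4 = -1*932002 + -3*-525035 + -8*60980 + 0*922906 = 155263
Base-13 expansion of each c_i:
  c_1 = 94283 = 7·13^0 + 11·13^1 + 11·13^2 + 3·13^3 + 3·13^4
  c_2 = 31569 = 5·13^0 + 10·13^1 + 4·13^2 + 1·13^3 + 1·13^4
  c_3 = 238716 = 10·13^0 + 6·13^1 + 8·13^2 + 4·13^3 + 8·13^4
  c_4 = 155263 = 4·13^0 + 9·13^1 + 8·13^2 + 5·13^3 + 5·13^4
Factor λ_0 = (7, 5, 10, 4)
Factor λ_1 = (11, 10, 6, 9)
Factor λ_2 = (11, 4, 8, 8)
Factor λ_3 = (3, 1, 4, 5)
Factor λ_4 = (3, 1, 8, 5)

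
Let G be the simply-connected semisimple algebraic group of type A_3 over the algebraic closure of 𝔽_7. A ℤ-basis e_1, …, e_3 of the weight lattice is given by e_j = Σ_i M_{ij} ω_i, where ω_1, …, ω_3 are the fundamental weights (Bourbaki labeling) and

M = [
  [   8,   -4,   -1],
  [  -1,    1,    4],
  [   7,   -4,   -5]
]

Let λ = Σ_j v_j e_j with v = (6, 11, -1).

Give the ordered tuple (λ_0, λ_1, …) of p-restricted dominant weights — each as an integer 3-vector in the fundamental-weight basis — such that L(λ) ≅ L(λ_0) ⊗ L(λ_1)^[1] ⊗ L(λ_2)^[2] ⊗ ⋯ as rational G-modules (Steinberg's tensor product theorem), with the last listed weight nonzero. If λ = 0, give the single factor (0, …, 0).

Compute c_i = Σ_j M_{ij} v_j with v = (6, 11, -1):
  c_1 = 8*6 + -4*11 + -1*-1 = 5
  c_2 = -1*6 + 1*11 + 4*-1 = 1
  c_3 = 7*6 + -4*11 + -5*-1 = 3
Expand coordinatewise in base 7:
  c_1 = 5 = 5·7^0
  c_2 = 1 = 1·7^0
  c_3 = 3 = 3·7^0
p-restricted factor λ_0 = (5, 1, 3)

((5, 1, 3),)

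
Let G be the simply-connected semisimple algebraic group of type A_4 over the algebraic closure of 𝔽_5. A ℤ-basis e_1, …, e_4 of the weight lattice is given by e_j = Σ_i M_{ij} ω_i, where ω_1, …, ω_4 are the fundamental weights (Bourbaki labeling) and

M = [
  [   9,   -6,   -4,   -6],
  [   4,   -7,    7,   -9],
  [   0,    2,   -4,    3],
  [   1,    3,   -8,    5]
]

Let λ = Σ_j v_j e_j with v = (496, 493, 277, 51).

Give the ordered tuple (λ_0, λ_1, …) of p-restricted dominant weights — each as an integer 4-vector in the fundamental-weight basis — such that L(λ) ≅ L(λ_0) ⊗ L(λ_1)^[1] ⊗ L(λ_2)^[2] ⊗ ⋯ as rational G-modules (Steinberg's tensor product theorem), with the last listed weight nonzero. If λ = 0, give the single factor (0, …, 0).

((2, 3, 1, 4), (3, 2, 1, 2), (3, 0, 1, 0))

In the fundamental-weight basis, λ has coordinates c = M·v (v = (496, 493, 277, 51)):
  c_1 = 9·496 + (-6)·(493) + (-4)·(277) + (-6)·(51) = 92
  c_2 = 4·496 + (-7)·(493) + 7·277 + (-9)·(51) = 13
  c_3 = 0·496 + 2·493 + (-4)·(277) + 3·51 = 31
  c_4 = 1·496 + 3·493 + (-8)·(277) + 5·51 = 14
Writing each c_i in base p = 5:
  c_1 = 92 = 2·5^0 + 3·5^1 + 3·5^2
  c_2 = 13 = 3·5^0 + 2·5^1
  c_3 = 31 = 1·5^0 + 1·5^1 + 1·5^2
  c_4 = 14 = 4·5^0 + 2·5^1
Factor λ_0 = (2, 3, 1, 4)
Factor λ_1 = (3, 2, 1, 2)
Factor λ_2 = (3, 0, 1, 0)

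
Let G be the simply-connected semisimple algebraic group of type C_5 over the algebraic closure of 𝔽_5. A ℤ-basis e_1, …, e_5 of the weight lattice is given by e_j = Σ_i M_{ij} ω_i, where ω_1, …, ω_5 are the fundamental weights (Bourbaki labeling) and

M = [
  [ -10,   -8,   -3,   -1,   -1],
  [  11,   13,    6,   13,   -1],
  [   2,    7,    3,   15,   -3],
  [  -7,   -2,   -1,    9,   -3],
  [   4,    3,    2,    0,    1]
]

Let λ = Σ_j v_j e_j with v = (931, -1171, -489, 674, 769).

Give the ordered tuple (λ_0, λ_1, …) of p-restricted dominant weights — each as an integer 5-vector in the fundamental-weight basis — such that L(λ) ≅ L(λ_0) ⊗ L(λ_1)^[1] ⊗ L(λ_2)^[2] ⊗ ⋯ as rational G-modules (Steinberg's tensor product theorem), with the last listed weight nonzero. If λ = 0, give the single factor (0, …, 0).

((2, 2, 1, 3, 2), (1, 0, 0, 4, 0), (3, 3, 0, 2, 0))

Converting to the ω-basis (c_i = row i of M dotted with v = (931, -1171, -489, 674, 769)):
  c_1 = (-10)·(931) + (-8)·(-1171) + (-3)·(-489) + (-1)·(674) + (-1)·(769) = 82
  c_2 = (11)·(931) + (13)·(-1171) + (6)·(-489) + (13)·(674) + (-1)·(769) = 77
  c_3 = (2)·(931) + (7)·(-1171) + (3)·(-489) + (15)·(674) + (-3)·(769) = 1
  c_4 = (-7)·(931) + (-2)·(-1171) + (-1)·(-489) + (9)·(674) + (-3)·(769) = 73
  c_5 = (4)·(931) + (3)·(-1171) + (2)·(-489) + (0)·(674) + (1)·(769) = 2
p = 5; digits c_i = Σ_j d_{ij}·5^j, 0 ≤ d_{ij} < 5:
  c_1 = 82 = 2·5^0 + 1·5^1 + 3·5^2
  c_2 = 77 = 2·5^0 + 0·5^1 + 3·5^2
  c_3 = 1 = 1·5^0
  c_4 = 73 = 3·5^0 + 4·5^1 + 2·5^2
  c_5 = 2 = 2·5^0
p-restricted factor λ_0 = (2, 2, 1, 3, 2)
p-restricted factor λ_1 = (1, 0, 0, 4, 0)
p-restricted factor λ_2 = (3, 3, 0, 2, 0)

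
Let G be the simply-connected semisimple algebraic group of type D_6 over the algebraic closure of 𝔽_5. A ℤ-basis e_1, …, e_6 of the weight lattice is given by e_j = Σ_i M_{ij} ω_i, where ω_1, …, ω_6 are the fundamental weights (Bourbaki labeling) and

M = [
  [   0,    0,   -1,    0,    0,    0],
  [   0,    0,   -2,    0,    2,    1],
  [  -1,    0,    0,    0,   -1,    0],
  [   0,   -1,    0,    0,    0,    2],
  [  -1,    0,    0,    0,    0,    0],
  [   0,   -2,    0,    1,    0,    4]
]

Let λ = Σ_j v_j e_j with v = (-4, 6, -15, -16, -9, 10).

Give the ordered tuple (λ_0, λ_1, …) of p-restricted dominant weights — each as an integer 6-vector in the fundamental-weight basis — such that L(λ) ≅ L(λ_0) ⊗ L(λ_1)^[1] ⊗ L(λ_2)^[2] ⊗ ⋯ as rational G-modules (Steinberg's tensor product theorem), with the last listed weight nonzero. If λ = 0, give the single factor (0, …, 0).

ω-coordinates c = M·v, v = (-4, 6, -15, -16, -9, 10):
  c_1 = 0*-4 + 0*6 + -1*-15 + 0*-16 + 0*-9 + 0*10 = 15
  c_2 = 0*-4 + 0*6 + -2*-15 + 0*-16 + 2*-9 + 1*10 = 22
  c_3 = -1*-4 + 0*6 + 0*-15 + 0*-16 + -1*-9 + 0*10 = 13
  c_4 = 0*-4 + -1*6 + 0*-15 + 0*-16 + 0*-9 + 2*10 = 14
  c_5 = -1*-4 + 0*6 + 0*-15 + 0*-16 + 0*-9 + 0*10 = 4
  c_6 = 0*-4 + -2*6 + 0*-15 + 1*-16 + 0*-9 + 4*10 = 12
Base-5 expansion of each c_i:
  c_1 = 15 = 0·5^0 + 3·5^1
  c_2 = 22 = 2·5^0 + 4·5^1
  c_3 = 13 = 3·5^0 + 2·5^1
  c_4 = 14 = 4·5^0 + 2·5^1
  c_5 = 4 = 4·5^0
  c_6 = 12 = 2·5^0 + 2·5^1
Factor λ_0 = (0, 2, 3, 4, 4, 2)
Factor λ_1 = (3, 4, 2, 2, 0, 2)

((0, 2, 3, 4, 4, 2), (3, 4, 2, 2, 0, 2))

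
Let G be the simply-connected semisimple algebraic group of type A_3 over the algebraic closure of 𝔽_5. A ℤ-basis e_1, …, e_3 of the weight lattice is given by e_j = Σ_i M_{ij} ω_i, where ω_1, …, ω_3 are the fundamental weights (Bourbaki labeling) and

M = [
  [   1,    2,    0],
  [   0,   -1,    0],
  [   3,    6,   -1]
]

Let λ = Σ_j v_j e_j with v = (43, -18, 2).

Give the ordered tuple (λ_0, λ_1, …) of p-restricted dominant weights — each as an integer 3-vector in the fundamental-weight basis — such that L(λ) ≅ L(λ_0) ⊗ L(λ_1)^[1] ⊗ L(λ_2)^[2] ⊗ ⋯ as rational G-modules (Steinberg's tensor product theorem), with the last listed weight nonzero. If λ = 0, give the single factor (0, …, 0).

((2, 3, 4), (1, 3, 3))

Compute c_i = Σ_j M_{ij} v_j with v = (43, -18, 2):
  c_1 = 1*43 + 2*-18 + 0*2 = 7
  c_2 = 0*43 + -1*-18 + 0*2 = 18
  c_3 = 3*43 + 6*-18 + -1*2 = 19
p = 5; digits c_i = Σ_j d_{ij}·5^j, 0 ≤ d_{ij} < 5:
  c_1 = 7 = 2·5^0 + 1·5^1
  c_2 = 18 = 3·5^0 + 3·5^1
  c_3 = 19 = 4·5^0 + 3·5^1
Factor λ_0 = (2, 3, 4)
Factor λ_1 = (1, 3, 3)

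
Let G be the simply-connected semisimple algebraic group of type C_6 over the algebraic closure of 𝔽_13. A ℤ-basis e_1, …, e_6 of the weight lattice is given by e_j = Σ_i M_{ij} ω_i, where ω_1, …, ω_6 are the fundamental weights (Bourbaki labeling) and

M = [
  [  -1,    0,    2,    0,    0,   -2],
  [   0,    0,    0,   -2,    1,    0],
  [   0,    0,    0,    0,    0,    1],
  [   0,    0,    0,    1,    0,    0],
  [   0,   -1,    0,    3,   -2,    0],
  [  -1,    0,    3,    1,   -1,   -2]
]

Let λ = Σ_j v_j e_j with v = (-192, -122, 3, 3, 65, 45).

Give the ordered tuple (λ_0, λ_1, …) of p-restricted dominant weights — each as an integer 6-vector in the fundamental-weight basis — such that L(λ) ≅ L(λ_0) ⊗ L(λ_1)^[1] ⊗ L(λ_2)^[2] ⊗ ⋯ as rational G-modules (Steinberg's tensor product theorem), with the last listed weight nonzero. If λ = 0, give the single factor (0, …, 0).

((4, 7, 6, 3, 1, 10), (8, 4, 3, 0, 0, 3))

Converting to the ω-basis (c_i = row i of M dotted with v = (-192, -122, 3, 3, 65, 45)):
  c_1 = -1*-192 + 0*-122 + 2*3 + 0*3 + 0*65 + -2*45 = 108
  c_2 = 0*-192 + 0*-122 + 0*3 + -2*3 + 1*65 + 0*45 = 59
  c_3 = 0*-192 + 0*-122 + 0*3 + 0*3 + 0*65 + 1*45 = 45
  c_4 = 0*-192 + 0*-122 + 0*3 + 1*3 + 0*65 + 0*45 = 3
  c_5 = 0*-192 + -1*-122 + 0*3 + 3*3 + -2*65 + 0*45 = 1
  c_6 = -1*-192 + 0*-122 + 3*3 + 1*3 + -1*65 + -2*45 = 49
Writing each c_i in base p = 13:
  c_1 = 108 = 4·13^0 + 8·13^1
  c_2 = 59 = 7·13^0 + 4·13^1
  c_3 = 45 = 6·13^0 + 3·13^1
  c_4 = 3 = 3·13^0
  c_5 = 1 = 1·13^0
  c_6 = 49 = 10·13^0 + 3·13^1
p-restricted factor λ_0 = (4, 7, 6, 3, 1, 10)
p-restricted factor λ_1 = (8, 4, 3, 0, 0, 3)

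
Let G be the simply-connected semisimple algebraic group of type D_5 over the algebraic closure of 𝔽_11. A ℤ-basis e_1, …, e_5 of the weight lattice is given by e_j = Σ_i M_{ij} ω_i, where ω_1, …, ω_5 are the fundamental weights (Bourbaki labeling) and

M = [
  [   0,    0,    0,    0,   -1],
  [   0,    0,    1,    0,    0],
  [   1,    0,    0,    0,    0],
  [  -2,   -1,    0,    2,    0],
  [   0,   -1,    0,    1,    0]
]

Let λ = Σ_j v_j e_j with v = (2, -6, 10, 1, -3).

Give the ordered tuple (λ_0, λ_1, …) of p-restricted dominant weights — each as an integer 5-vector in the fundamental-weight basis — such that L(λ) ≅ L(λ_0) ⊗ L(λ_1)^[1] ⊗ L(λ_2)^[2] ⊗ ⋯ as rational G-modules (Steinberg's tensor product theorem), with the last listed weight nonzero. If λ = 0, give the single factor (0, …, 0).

Converting to the ω-basis (c_i = row i of M dotted with v = (2, -6, 10, 1, -3)):
  c_1 = 0*2 + 0*-6 + 0*10 + 0*1 + -1*-3 = 3
  c_2 = 0*2 + 0*-6 + 1*10 + 0*1 + 0*-3 = 10
  c_3 = 1*2 + 0*-6 + 0*10 + 0*1 + 0*-3 = 2
  c_4 = -2*2 + -1*-6 + 0*10 + 2*1 + 0*-3 = 4
  c_5 = 0*2 + -1*-6 + 0*10 + 1*1 + 0*-3 = 7
p = 11; digits c_i = Σ_j d_{ij}·11^j, 0 ≤ d_{ij} < 11:
  c_1 = 3 = 3·11^0
  c_2 = 10 = 10·11^0
  c_3 = 2 = 2·11^0
  c_4 = 4 = 4·11^0
  c_5 = 7 = 7·11^0
λ_0 = (3, 10, 2, 4, 7)

((3, 10, 2, 4, 7),)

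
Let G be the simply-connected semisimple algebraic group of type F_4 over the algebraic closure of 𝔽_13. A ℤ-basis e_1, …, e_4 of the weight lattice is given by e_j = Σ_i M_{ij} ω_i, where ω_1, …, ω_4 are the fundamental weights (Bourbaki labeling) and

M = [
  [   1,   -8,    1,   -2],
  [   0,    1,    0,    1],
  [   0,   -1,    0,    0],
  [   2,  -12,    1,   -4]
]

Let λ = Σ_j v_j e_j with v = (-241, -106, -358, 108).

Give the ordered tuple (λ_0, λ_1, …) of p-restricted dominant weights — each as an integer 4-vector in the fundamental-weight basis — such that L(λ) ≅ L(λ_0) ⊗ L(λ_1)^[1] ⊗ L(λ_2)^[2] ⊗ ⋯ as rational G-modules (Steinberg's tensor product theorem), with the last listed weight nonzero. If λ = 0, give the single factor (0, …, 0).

((7, 2, 2, 0), (2, 0, 8, 0))

Converting to the ω-basis (c_i = row i of M dotted with v = (-241, -106, -358, 108)):
  c_1 = (1)·(-241) + (-8)·(-106) + (1)·(-358) + (-2)·(108) = 33
  c_2 = (0)·(-241) + (1)·(-106) + (0)·(-358) + 1·108 = 2
  c_3 = (0)·(-241) + (-1)·(-106) + (0)·(-358) + 0·108 = 106
  c_4 = (2)·(-241) + (-12)·(-106) + (1)·(-358) + (-4)·(108) = 0
Expand coordinatewise in base 13:
  c_1 = 33 = 7·13^0 + 2·13^1
  c_2 = 2 = 2·13^0
  c_3 = 106 = 2·13^0 + 8·13^1
  c_4 = 0
λ_0 = (7, 2, 2, 0)
λ_1 = (2, 0, 8, 0)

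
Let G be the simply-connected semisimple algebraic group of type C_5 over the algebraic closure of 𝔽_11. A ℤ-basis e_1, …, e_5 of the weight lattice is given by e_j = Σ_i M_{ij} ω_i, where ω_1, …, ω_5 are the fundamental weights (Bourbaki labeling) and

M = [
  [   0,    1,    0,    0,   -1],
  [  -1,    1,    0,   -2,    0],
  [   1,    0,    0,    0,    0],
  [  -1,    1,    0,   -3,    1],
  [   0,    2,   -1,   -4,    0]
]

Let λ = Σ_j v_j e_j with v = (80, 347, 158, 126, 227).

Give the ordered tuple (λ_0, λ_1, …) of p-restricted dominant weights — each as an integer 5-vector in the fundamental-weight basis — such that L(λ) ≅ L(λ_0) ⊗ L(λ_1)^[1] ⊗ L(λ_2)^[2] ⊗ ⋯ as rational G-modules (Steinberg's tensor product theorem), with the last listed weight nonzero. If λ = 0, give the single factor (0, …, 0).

((10, 4, 3, 6, 10), (10, 1, 7, 10, 2))

Change of basis e → ω: c = M·v where v = (80, 347, 158, 126, 227):
  c_1 = 0*80 + 1*347 + 0*158 + 0*126 + -1*227 = 120
  c_2 = -1*80 + 1*347 + 0*158 + -2*126 + 0*227 = 15
  c_3 = 1*80 + 0*347 + 0*158 + 0*126 + 0*227 = 80
  c_4 = -1*80 + 1*347 + 0*158 + -3*126 + 1*227 = 116
  c_5 = 0*80 + 2*347 + -1*158 + -4*126 + 0*227 = 32
Base-11 expansion of each c_i:
  c_1 = 120 = 10·11^0 + 10·11^1
  c_2 = 15 = 4·11^0 + 1·11^1
  c_3 = 80 = 3·11^0 + 7·11^1
  c_4 = 116 = 6·11^0 + 10·11^1
  c_5 = 32 = 10·11^0 + 2·11^1
p-restricted factor λ_0 = (10, 4, 3, 6, 10)
p-restricted factor λ_1 = (10, 1, 7, 10, 2)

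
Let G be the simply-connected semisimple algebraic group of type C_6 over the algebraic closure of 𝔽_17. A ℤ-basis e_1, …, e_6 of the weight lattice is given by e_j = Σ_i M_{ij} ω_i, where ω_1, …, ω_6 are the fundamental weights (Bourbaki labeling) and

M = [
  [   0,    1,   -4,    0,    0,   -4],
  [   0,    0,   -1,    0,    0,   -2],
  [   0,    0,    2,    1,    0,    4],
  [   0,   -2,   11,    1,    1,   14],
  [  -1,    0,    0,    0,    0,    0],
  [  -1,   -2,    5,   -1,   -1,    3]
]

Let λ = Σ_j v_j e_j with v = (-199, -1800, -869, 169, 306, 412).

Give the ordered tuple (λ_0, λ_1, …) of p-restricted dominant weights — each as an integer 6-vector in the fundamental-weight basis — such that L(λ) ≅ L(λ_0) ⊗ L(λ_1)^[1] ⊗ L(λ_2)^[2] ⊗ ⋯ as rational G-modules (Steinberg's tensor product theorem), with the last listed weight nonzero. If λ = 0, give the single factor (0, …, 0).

((11, 11, 11, 12, 12, 11), (1, 2, 4, 16, 11, 12))

Change of basis e → ω: c = M·v where v = (-199, -1800, -869, 169, 306, 412):
  c_1 = (0)·(-199) + (1)·(-1800) + (-4)·(-869) + 0·169 + 0·306 + (-4)·(412) = 28
  c_2 = (0)·(-199) + (0)·(-1800) + (-1)·(-869) + 0·169 + 0·306 + (-2)·(412) = 45
  c_3 = (0)·(-199) + (0)·(-1800) + (2)·(-869) + 1·169 + 0·306 + 4·412 = 79
  c_4 = (0)·(-199) + (-2)·(-1800) + (11)·(-869) + 1·169 + 1·306 + 14·412 = 284
  c_5 = (-1)·(-199) + (0)·(-1800) + (0)·(-869) + 0·169 + 0·306 + 0·412 = 199
  c_6 = (-1)·(-199) + (-2)·(-1800) + (5)·(-869) + (-1)·(169) + (-1)·(306) + 3·412 = 215
Writing each c_i in base p = 17:
  c_1 = 28 = 11·17^0 + 1·17^1
  c_2 = 45 = 11·17^0 + 2·17^1
  c_3 = 79 = 11·17^0 + 4·17^1
  c_4 = 284 = 12·17^0 + 16·17^1
  c_5 = 199 = 12·17^0 + 11·17^1
  c_6 = 215 = 11·17^0 + 12·17^1
λ_0 = (11, 11, 11, 12, 12, 11)
λ_1 = (1, 2, 4, 16, 11, 12)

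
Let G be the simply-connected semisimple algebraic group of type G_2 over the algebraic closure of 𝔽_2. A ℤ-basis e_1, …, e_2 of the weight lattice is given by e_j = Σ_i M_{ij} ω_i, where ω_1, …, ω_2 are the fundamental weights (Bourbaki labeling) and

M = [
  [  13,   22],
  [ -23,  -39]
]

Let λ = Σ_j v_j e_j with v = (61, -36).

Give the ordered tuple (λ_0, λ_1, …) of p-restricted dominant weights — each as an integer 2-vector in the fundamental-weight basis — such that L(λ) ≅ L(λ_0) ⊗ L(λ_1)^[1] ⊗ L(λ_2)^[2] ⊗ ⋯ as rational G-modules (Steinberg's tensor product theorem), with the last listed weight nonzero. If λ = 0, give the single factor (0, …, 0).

((1, 1),)

In the fundamental-weight basis, λ has coordinates c = M·v (v = (61, -36)):
  c_1 = (13)·(61) + (22)·(-36) = 1
  c_2 = (-23)·(61) + (-39)·(-36) = 1
Expand coordinatewise in base 2:
  c_1 = 1 = 1·2^0
  c_2 = 1 = 1·2^0
p-restricted factor λ_0 = (1, 1)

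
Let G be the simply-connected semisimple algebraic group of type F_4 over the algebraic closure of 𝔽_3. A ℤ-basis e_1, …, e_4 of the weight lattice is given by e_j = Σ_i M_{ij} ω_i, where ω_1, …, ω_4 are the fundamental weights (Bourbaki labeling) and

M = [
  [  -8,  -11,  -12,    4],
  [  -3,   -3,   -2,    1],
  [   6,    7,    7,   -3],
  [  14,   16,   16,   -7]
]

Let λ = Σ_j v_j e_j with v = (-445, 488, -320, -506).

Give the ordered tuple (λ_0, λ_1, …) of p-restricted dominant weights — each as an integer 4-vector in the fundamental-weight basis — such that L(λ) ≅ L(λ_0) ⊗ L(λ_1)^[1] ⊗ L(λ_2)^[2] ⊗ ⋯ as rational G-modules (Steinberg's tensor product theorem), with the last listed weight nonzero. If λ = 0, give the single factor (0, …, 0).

In the fundamental-weight basis, λ has coordinates c = M·v (v = (-445, 488, -320, -506)):
  c_1 = (-8)·(-445) + (-11)·(488) + (-12)·(-320) + (4)·(-506) = 8
  c_2 = (-3)·(-445) + (-3)·(488) + (-2)·(-320) + (1)·(-506) = 5
  c_3 = (6)·(-445) + (7)·(488) + (7)·(-320) + (-3)·(-506) = 24
  c_4 = (14)·(-445) + (16)·(488) + (16)·(-320) + (-7)·(-506) = 0
Base-3 expansion of each c_i:
  c_1 = 8 = 2·3^0 + 2·3^1
  c_2 = 5 = 2·3^0 + 1·3^1
  c_3 = 24 = 0·3^0 + 2·3^1 + 2·3^2
  c_4 = 0
λ_0 = (2, 2, 0, 0)
λ_1 = (2, 1, 2, 0)
λ_2 = (0, 0, 2, 0)

((2, 2, 0, 0), (2, 1, 2, 0), (0, 0, 2, 0))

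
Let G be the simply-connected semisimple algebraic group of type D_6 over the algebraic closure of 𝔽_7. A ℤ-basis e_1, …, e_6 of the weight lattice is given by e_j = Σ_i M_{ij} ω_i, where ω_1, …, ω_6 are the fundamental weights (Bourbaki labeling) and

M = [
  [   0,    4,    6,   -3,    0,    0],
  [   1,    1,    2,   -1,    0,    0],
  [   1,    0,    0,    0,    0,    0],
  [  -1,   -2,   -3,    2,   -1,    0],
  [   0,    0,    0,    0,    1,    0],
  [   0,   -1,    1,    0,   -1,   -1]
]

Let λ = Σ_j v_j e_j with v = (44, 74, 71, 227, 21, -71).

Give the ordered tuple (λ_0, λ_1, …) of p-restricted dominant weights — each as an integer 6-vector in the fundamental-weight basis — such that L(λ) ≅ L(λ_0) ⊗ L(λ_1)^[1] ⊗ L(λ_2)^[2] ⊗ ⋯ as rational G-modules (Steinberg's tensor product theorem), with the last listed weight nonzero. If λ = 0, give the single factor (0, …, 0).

((6, 5, 2, 0, 0, 5), (5, 4, 6, 4, 3, 6))

In the fundamental-weight basis, λ has coordinates c = M·v (v = (44, 74, 71, 227, 21, -71)):
  c_1 = 0*44 + 4*74 + 6*71 + -3*227 + 0*21 + 0*-71 = 41
  c_2 = 1*44 + 1*74 + 2*71 + -1*227 + 0*21 + 0*-71 = 33
  c_3 = 1*44 + 0*74 + 0*71 + 0*227 + 0*21 + 0*-71 = 44
  c_4 = -1*44 + -2*74 + -3*71 + 2*227 + -1*21 + 0*-71 = 28
  c_5 = 0*44 + 0*74 + 0*71 + 0*227 + 1*21 + 0*-71 = 21
  c_6 = 0*44 + -1*74 + 1*71 + 0*227 + -1*21 + -1*-71 = 47
Writing each c_i in base p = 7:
  c_1 = 41 = 6·7^0 + 5·7^1
  c_2 = 33 = 5·7^0 + 4·7^1
  c_3 = 44 = 2·7^0 + 6·7^1
  c_4 = 28 = 0·7^0 + 4·7^1
  c_5 = 21 = 0·7^0 + 3·7^1
  c_6 = 47 = 5·7^0 + 6·7^1
p-restricted factor λ_0 = (6, 5, 2, 0, 0, 5)
p-restricted factor λ_1 = (5, 4, 6, 4, 3, 6)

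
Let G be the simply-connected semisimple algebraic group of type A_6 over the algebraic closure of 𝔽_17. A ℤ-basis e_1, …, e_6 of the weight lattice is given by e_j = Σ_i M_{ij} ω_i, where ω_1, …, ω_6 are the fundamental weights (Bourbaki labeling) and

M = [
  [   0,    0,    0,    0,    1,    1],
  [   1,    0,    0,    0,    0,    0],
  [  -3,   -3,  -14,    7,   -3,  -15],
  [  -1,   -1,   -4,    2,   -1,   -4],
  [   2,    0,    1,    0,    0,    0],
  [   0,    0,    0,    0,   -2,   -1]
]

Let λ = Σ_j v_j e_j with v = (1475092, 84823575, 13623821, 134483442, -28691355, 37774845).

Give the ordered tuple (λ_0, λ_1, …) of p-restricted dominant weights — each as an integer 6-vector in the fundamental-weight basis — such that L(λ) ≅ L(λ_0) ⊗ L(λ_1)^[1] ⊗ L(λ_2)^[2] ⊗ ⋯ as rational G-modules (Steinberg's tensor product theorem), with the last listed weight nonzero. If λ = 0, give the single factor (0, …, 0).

((16, 2, 14, 4, 8, 14), (12, 2, 0, 13, 8, 4), (14, 4, 15, 6, 8, 0), (12, 11, 2, 0, 7, 13), (6, 0, 15, 1, 11, 13), (6, 1, 7, 4, 11, 13))

Converting to the ω-basis (c_i = row i of M dotted with v = (1475092, 84823575, 13623821, 134483442, -28691355, 37774845)):
  c_1 = (0)·(1475092) + (0)·(84823575) + (0)·(13623821) + (0)·(134483442) + (1)·(-28691355) + (1)·(37774845) = 9083490
  c_2 = (1)·(1475092) + (0)·(84823575) + (0)·(13623821) + (0)·(134483442) + (0)·(-28691355) + (0)·(37774845) = 1475092
  c_3 = (-3)·(1475092) + (-3)·(84823575) + (-14)·(13623821) + (7)·(134483442) + (-3)·(-28691355) + (-15)·(37774845) = 11205989
  c_4 = (-1)·(1475092) + (-1)·(84823575) + (-4)·(13623821) + (2)·(134483442) + (-1)·(-28691355) + (-4)·(37774845) = 5764908
  c_5 = (2)·(1475092) + (0)·(84823575) + (1)·(13623821) + (0)·(134483442) + (0)·(-28691355) + (0)·(37774845) = 16574005
  c_6 = (0)·(1475092) + (0)·(84823575) + (0)·(13623821) + (0)·(134483442) + (-2)·(-28691355) + (-1)·(37774845) = 19607865
Base-17 expansion of each c_i:
  c_1 = 9083490 = 16·17^0 + 12·17^1 + 14·17^2 + 12·17^3 + 6·17^4 + 6·17^5
  c_2 = 1475092 = 2·17^0 + 2·17^1 + 4·17^2 + 11·17^3 + 0·17^4 + 1·17^5
  c_3 = 11205989 = 14·17^0 + 0·17^1 + 15·17^2 + 2·17^3 + 15·17^4 + 7·17^5
  c_4 = 5764908 = 4·17^0 + 13·17^1 + 6·17^2 + 0·17^3 + 1·17^4 + 4·17^5
  c_5 = 16574005 = 8·17^0 + 8·17^1 + 8·17^2 + 7·17^3 + 11·17^4 + 11·17^5
  c_6 = 19607865 = 14·17^0 + 4·17^1 + 0·17^2 + 13·17^3 + 13·17^4 + 13·17^5
Factor λ_0 = (16, 2, 14, 4, 8, 14)
Factor λ_1 = (12, 2, 0, 13, 8, 4)
Factor λ_2 = (14, 4, 15, 6, 8, 0)
Factor λ_3 = (12, 11, 2, 0, 7, 13)
Factor λ_4 = (6, 0, 15, 1, 11, 13)
Factor λ_5 = (6, 1, 7, 4, 11, 13)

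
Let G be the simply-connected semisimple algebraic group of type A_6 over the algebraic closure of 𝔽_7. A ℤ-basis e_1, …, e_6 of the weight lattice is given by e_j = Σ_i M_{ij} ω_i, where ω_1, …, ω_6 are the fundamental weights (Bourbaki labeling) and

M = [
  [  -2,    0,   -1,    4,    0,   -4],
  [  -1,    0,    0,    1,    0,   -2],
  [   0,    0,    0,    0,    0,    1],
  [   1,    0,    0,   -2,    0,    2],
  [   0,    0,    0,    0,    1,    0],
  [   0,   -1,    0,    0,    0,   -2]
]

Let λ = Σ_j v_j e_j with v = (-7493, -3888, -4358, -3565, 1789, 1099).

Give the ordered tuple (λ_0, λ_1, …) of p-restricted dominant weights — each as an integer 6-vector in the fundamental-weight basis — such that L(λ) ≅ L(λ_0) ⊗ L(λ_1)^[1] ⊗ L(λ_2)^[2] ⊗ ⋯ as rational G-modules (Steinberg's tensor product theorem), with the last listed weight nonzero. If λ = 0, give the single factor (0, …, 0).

In the fundamental-weight basis, λ has coordinates c = M·v (v = (-7493, -3888, -4358, -3565, 1789, 1099)):
  c_1 = (-2)·(-7493) + (0)·(-3888) + (-1)·(-4358) + (4)·(-3565) + (0)·(1789) + (-4)·(1099) = 688
  c_2 = (-1)·(-7493) + (0)·(-3888) + (0)·(-4358) + (1)·(-3565) + (0)·(1789) + (-2)·(1099) = 1730
  c_3 = (0)·(-7493) + (0)·(-3888) + (0)·(-4358) + (0)·(-3565) + (0)·(1789) + (1)·(1099) = 1099
  c_4 = (1)·(-7493) + (0)·(-3888) + (0)·(-4358) + (-2)·(-3565) + (0)·(1789) + (2)·(1099) = 1835
  c_5 = (0)·(-7493) + (0)·(-3888) + (0)·(-4358) + (0)·(-3565) + (1)·(1789) + (0)·(1099) = 1789
  c_6 = (0)·(-7493) + (-1)·(-3888) + (0)·(-4358) + (0)·(-3565) + (0)·(1789) + (-2)·(1099) = 1690
p = 7; digits c_i = Σ_j d_{ij}·7^j, 0 ≤ d_{ij} < 7:
  c_1 = 688 = 2·7^0 + 0·7^1 + 0·7^2 + 2·7^3
  c_2 = 1730 = 1·7^0 + 2·7^1 + 0·7^2 + 5·7^3
  c_3 = 1099 = 0·7^0 + 3·7^1 + 1·7^2 + 3·7^3
  c_4 = 1835 = 1·7^0 + 3·7^1 + 2·7^2 + 5·7^3
  c_5 = 1789 = 4·7^0 + 3·7^1 + 1·7^2 + 5·7^3
  c_6 = 1690 = 3·7^0 + 3·7^1 + 6·7^2 + 4·7^3
Factor λ_0 = (2, 1, 0, 1, 4, 3)
Factor λ_1 = (0, 2, 3, 3, 3, 3)
Factor λ_2 = (0, 0, 1, 2, 1, 6)
Factor λ_3 = (2, 5, 3, 5, 5, 4)

((2, 1, 0, 1, 4, 3), (0, 2, 3, 3, 3, 3), (0, 0, 1, 2, 1, 6), (2, 5, 3, 5, 5, 4))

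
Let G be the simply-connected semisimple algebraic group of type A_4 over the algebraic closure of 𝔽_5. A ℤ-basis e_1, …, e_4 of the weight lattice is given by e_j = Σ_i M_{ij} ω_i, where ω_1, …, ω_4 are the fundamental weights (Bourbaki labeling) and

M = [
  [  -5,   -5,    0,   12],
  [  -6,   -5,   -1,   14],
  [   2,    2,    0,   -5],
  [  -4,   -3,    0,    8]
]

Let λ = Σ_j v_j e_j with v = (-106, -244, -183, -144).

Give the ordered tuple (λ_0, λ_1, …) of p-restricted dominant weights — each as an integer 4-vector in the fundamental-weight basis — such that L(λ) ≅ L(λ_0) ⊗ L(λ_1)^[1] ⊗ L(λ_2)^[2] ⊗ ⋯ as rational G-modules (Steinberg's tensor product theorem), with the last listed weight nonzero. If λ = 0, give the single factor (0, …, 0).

((2, 3, 0, 4), (4, 4, 4, 0))

ω-coordinates c = M·v, v = (-106, -244, -183, -144):
  c_1 = -5*-106 + -5*-244 + 0*-183 + 12*-144 = 22
  c_2 = -6*-106 + -5*-244 + -1*-183 + 14*-144 = 23
  c_3 = 2*-106 + 2*-244 + 0*-183 + -5*-144 = 20
  c_4 = -4*-106 + -3*-244 + 0*-183 + 8*-144 = 4
p = 5; digits c_i = Σ_j d_{ij}·5^j, 0 ≤ d_{ij} < 5:
  c_1 = 22 = 2·5^0 + 4·5^1
  c_2 = 23 = 3·5^0 + 4·5^1
  c_3 = 20 = 0·5^0 + 4·5^1
  c_4 = 4 = 4·5^0
Factor λ_0 = (2, 3, 0, 4)
Factor λ_1 = (4, 4, 4, 0)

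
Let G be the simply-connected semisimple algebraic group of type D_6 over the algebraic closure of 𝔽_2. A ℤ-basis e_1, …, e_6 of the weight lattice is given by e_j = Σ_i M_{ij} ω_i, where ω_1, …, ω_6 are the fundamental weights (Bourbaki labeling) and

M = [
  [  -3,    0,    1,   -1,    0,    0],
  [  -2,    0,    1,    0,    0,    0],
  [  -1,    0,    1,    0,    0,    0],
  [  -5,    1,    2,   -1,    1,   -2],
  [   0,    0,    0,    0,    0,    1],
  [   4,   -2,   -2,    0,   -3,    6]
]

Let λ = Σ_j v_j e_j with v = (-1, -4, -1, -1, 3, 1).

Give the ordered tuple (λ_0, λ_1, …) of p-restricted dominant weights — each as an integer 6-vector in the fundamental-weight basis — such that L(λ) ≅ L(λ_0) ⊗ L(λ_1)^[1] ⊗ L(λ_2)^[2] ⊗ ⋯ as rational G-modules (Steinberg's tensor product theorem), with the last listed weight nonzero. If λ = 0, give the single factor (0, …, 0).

((1, 1, 0, 1, 1, 1), (1, 0, 0, 0, 0, 1))

Change of basis e → ω: c = M·v where v = (-1, -4, -1, -1, 3, 1):
  c_1 = -3*-1 + 0*-4 + 1*-1 + -1*-1 + 0*3 + 0*1 = 3
  c_2 = -2*-1 + 0*-4 + 1*-1 + 0*-1 + 0*3 + 0*1 = 1
  c_3 = -1*-1 + 0*-4 + 1*-1 + 0*-1 + 0*3 + 0*1 = 0
  c_4 = -5*-1 + 1*-4 + 2*-1 + -1*-1 + 1*3 + -2*1 = 1
  c_5 = 0*-1 + 0*-4 + 0*-1 + 0*-1 + 0*3 + 1*1 = 1
  c_6 = 4*-1 + -2*-4 + -2*-1 + 0*-1 + -3*3 + 6*1 = 3
Base-2 expansion of each c_i:
  c_1 = 3 = 1·2^0 + 1·2^1
  c_2 = 1 = 1·2^0
  c_3 = 0
  c_4 = 1 = 1·2^0
  c_5 = 1 = 1·2^0
  c_6 = 3 = 1·2^0 + 1·2^1
Factor λ_0 = (1, 1, 0, 1, 1, 1)
Factor λ_1 = (1, 0, 0, 0, 0, 1)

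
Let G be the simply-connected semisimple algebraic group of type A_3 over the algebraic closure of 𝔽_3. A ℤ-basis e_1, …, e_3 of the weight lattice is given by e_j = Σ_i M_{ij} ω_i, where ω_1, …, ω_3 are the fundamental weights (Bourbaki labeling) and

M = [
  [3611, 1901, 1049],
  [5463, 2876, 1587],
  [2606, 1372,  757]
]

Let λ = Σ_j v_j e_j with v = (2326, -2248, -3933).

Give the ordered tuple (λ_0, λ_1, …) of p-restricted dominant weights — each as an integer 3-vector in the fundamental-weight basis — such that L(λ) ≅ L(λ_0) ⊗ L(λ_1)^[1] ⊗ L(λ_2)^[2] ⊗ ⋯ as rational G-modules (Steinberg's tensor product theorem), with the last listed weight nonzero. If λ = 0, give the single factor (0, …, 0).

Converting to the ω-basis (c_i = row i of M dotted with v = (2326, -2248, -3933)):
  c_1 = 3611*2326 + 1901*-2248 + 1049*-3933 = 21
  c_2 = 5463*2326 + 2876*-2248 + 1587*-3933 = 19
  c_3 = 2606*2326 + 1372*-2248 + 757*-3933 = 19
Base-3 expansion of each c_i:
  c_1 = 21 = 0·3^0 + 1·3^1 + 2·3^2
  c_2 = 19 = 1·3^0 + 0·3^1 + 2·3^2
  c_3 = 19 = 1·3^0 + 0·3^1 + 2·3^2
p-restricted factor λ_0 = (0, 1, 1)
p-restricted factor λ_1 = (1, 0, 0)
p-restricted factor λ_2 = (2, 2, 2)

((0, 1, 1), (1, 0, 0), (2, 2, 2))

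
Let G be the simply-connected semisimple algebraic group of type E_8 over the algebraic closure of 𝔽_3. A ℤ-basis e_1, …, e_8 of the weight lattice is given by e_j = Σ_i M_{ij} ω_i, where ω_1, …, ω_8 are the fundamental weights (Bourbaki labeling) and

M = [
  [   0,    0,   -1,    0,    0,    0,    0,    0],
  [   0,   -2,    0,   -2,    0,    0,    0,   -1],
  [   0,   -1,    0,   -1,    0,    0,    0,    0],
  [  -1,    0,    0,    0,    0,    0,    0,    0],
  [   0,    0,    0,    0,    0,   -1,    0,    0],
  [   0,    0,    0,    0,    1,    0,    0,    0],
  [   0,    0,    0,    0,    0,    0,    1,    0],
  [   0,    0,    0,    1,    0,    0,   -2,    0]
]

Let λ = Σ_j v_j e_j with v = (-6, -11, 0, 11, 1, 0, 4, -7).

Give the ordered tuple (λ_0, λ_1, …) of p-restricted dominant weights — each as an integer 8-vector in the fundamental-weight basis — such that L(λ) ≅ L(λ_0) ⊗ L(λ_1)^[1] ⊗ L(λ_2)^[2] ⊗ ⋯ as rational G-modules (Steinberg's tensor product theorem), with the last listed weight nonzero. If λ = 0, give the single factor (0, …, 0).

ω-coordinates c = M·v, v = (-6, -11, 0, 11, 1, 0, 4, -7):
  c_1 = (0)·(-6) + (0)·(-11) + (-1)·(0) + (0)·(11) + (0)·(1) + (0)·(0) + (0)·(4) + (0)·(-7) = 0
  c_2 = (0)·(-6) + (-2)·(-11) + (0)·(0) + (-2)·(11) + (0)·(1) + (0)·(0) + (0)·(4) + (-1)·(-7) = 7
  c_3 = (0)·(-6) + (-1)·(-11) + (0)·(0) + (-1)·(11) + (0)·(1) + (0)·(0) + (0)·(4) + (0)·(-7) = 0
  c_4 = (-1)·(-6) + (0)·(-11) + (0)·(0) + (0)·(11) + (0)·(1) + (0)·(0) + (0)·(4) + (0)·(-7) = 6
  c_5 = (0)·(-6) + (0)·(-11) + (0)·(0) + (0)·(11) + (0)·(1) + (-1)·(0) + (0)·(4) + (0)·(-7) = 0
  c_6 = (0)·(-6) + (0)·(-11) + (0)·(0) + (0)·(11) + (1)·(1) + (0)·(0) + (0)·(4) + (0)·(-7) = 1
  c_7 = (0)·(-6) + (0)·(-11) + (0)·(0) + (0)·(11) + (0)·(1) + (0)·(0) + (1)·(4) + (0)·(-7) = 4
  c_8 = (0)·(-6) + (0)·(-11) + (0)·(0) + (1)·(11) + (0)·(1) + (0)·(0) + (-2)·(4) + (0)·(-7) = 3
p = 3; digits c_i = Σ_j d_{ij}·3^j, 0 ≤ d_{ij} < 3:
  c_1 = 0
  c_2 = 7 = 1·3^0 + 2·3^1
  c_3 = 0
  c_4 = 6 = 0·3^0 + 2·3^1
  c_5 = 0
  c_6 = 1 = 1·3^0
  c_7 = 4 = 1·3^0 + 1·3^1
  c_8 = 3 = 0·3^0 + 1·3^1
Factor λ_0 = (0, 1, 0, 0, 0, 1, 1, 0)
Factor λ_1 = (0, 2, 0, 2, 0, 0, 1, 1)

((0, 1, 0, 0, 0, 1, 1, 0), (0, 2, 0, 2, 0, 0, 1, 1))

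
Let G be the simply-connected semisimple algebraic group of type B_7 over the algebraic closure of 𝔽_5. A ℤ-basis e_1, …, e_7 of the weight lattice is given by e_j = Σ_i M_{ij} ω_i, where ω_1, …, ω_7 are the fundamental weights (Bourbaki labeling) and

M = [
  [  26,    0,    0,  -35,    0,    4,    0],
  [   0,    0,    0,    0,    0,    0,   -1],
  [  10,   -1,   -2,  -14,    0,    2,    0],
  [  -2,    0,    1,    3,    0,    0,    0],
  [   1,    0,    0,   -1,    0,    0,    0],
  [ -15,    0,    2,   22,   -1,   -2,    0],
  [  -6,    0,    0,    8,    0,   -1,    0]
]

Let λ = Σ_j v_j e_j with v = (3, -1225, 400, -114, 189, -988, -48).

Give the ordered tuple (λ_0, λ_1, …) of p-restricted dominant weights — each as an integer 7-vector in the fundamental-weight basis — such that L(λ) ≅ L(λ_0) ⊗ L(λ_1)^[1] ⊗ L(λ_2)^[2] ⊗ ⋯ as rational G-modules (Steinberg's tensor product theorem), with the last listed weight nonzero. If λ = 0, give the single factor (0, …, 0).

Converting to the ω-basis (c_i = row i of M dotted with v = (3, -1225, 400, -114, 189, -988, -48)):
  c_1 = 26·3 + (0)·(-1225) + 0·400 + (-35)·(-114) + 0·189 + (4)·(-988) + (0)·(-48) = 116
  c_2 = 0·3 + (0)·(-1225) + 0·400 + (0)·(-114) + 0·189 + (0)·(-988) + (-1)·(-48) = 48
  c_3 = 10·3 + (-1)·(-1225) + (-2)·(400) + (-14)·(-114) + 0·189 + (2)·(-988) + (0)·(-48) = 75
  c_4 = (-2)·(3) + (0)·(-1225) + 1·400 + (3)·(-114) + 0·189 + (0)·(-988) + (0)·(-48) = 52
  c_5 = 1·3 + (0)·(-1225) + 0·400 + (-1)·(-114) + 0·189 + (0)·(-988) + (0)·(-48) = 117
  c_6 = (-15)·(3) + (0)·(-1225) + 2·400 + (22)·(-114) + (-1)·(189) + (-2)·(-988) + (0)·(-48) = 34
  c_7 = (-6)·(3) + (0)·(-1225) + 0·400 + (8)·(-114) + 0·189 + (-1)·(-988) + (0)·(-48) = 58
Expand coordinatewise in base 5:
  c_1 = 116 = 1·5^0 + 3·5^1 + 4·5^2
  c_2 = 48 = 3·5^0 + 4·5^1 + 1·5^2
  c_3 = 75 = 0·5^0 + 0·5^1 + 3·5^2
  c_4 = 52 = 2·5^0 + 0·5^1 + 2·5^2
  c_5 = 117 = 2·5^0 + 3·5^1 + 4·5^2
  c_6 = 34 = 4·5^0 + 1·5^1 + 1·5^2
  c_7 = 58 = 3·5^0 + 1·5^1 + 2·5^2
p-restricted factor λ_0 = (1, 3, 0, 2, 2, 4, 3)
p-restricted factor λ_1 = (3, 4, 0, 0, 3, 1, 1)
p-restricted factor λ_2 = (4, 1, 3, 2, 4, 1, 2)

((1, 3, 0, 2, 2, 4, 3), (3, 4, 0, 0, 3, 1, 1), (4, 1, 3, 2, 4, 1, 2))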